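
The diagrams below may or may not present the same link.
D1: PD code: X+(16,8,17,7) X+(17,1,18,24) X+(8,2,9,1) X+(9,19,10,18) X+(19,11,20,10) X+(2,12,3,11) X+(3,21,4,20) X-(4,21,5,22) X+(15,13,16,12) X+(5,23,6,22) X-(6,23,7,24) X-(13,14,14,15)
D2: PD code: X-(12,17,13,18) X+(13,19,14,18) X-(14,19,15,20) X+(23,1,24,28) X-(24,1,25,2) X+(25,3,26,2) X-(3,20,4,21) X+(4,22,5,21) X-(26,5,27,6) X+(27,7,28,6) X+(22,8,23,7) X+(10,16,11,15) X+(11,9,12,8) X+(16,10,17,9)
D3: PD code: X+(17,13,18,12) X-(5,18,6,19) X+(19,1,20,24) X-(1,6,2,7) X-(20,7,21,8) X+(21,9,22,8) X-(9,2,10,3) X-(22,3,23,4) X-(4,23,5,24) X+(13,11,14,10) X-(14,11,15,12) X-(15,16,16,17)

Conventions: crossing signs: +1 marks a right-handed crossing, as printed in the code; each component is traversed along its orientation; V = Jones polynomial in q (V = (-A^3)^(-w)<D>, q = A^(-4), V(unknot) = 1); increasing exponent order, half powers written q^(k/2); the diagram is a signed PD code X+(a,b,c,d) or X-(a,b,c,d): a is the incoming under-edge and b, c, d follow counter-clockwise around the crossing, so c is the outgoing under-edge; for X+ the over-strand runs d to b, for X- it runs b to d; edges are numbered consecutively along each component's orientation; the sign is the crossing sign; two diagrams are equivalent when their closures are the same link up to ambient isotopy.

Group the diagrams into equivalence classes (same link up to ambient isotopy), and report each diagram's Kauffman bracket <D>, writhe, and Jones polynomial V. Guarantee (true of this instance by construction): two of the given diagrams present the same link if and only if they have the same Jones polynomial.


grouping into links: {D1} | {D2} | {D3}
V(D1) = q^2 + q^4 - q^5 + q^6 - q^7  (w +6, c 12, <D> = -A^-10 + A^-6 - A^-2 + A^2 + A^10)
D2 (bracket A^12; 14 crossings at w = +4): V = 1
D3 (bracket A^-8 - A^-4 + 2 - A^4 + A^8 - A^12; 12 crossings at w = -4): V = -q^-6 + q^-5 - q^-4 + 2q^-3 - q^-2 + q^-1
why: 3 values of V(q) split the 3 diagrams


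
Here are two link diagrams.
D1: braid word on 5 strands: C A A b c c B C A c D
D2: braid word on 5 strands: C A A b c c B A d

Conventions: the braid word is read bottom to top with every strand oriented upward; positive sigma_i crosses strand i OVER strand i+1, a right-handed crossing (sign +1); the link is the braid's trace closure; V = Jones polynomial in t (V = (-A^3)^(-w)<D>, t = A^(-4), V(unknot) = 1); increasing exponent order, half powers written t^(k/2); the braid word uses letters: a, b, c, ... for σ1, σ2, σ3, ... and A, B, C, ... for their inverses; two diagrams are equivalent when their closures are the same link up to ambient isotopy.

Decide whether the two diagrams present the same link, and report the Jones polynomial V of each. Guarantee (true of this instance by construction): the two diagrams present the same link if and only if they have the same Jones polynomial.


same link: yes
V(D1) = t^(-7/2) - t^(-5/2) + t^(-3/2) - 2t^(-1/2) - t^(3/2)  [11 crossings, <D> = A^-15 + 2A^-7 - A^-3 + A - A^5, w = -3]
V(D2) = t^(-7/2) - t^(-5/2) + t^(-3/2) - 2t^(-1/2) - t^(3/2)  [9 crossings, <D> = A^-9 + 2A^-1 - A^3 + A^7 - A^11, w = -1]
insight: from 11 to 9 crossings by R-moves: one link, two diagrams


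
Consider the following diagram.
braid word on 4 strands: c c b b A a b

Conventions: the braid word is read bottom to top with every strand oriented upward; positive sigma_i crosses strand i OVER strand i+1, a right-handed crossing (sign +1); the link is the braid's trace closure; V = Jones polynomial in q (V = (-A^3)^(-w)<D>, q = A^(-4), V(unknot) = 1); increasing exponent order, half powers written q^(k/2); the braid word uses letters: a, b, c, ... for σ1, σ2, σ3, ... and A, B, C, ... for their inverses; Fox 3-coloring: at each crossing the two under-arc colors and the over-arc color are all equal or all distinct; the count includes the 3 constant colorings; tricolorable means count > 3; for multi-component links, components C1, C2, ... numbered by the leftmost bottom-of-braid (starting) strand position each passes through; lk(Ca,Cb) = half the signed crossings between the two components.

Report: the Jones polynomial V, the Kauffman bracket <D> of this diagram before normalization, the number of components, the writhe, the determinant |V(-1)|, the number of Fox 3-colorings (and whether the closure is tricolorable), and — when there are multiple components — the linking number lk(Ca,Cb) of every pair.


Jones polynomial: V(q) = q + q^2 + 2q^3 + q^4 - q^7
<D> = A^-13 - A^-1 - 2A^3 - A^7 - A^11; writhe +5
components 3, writhe +5 (7 crossings)
linking number lk(C1,C2) = 0
lk(C1,C3): 0
lk(C2,C3) = +1
3-colorings: 27 of 3^7, det 0 — tricolorable
note: the word shrinks to σ3 σ3 σ2 σ2 σ2 after cancelling


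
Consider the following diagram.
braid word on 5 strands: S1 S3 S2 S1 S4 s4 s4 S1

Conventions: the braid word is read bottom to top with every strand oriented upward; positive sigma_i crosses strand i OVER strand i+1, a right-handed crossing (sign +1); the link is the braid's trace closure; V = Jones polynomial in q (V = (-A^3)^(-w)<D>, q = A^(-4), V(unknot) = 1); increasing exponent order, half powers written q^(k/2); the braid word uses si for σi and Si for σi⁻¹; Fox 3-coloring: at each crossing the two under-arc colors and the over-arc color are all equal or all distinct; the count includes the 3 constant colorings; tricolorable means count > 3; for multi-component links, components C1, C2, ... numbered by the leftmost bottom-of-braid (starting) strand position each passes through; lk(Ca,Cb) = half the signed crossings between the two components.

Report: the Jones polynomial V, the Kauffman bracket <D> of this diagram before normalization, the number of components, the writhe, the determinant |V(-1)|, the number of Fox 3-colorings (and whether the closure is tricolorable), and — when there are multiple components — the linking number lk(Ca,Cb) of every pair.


Jones polynomial: V(q) = -q^-4 + q^-3 + q^-1
<D> = A^-8 + 1 - A^4; writhe -4
components 1, writhe -4 (8 crossings)
3-colorings: 9 of 3^8, det 3 — tricolorable
note: det 3 = |V(-1)|; divisible by 3, so tricolorable


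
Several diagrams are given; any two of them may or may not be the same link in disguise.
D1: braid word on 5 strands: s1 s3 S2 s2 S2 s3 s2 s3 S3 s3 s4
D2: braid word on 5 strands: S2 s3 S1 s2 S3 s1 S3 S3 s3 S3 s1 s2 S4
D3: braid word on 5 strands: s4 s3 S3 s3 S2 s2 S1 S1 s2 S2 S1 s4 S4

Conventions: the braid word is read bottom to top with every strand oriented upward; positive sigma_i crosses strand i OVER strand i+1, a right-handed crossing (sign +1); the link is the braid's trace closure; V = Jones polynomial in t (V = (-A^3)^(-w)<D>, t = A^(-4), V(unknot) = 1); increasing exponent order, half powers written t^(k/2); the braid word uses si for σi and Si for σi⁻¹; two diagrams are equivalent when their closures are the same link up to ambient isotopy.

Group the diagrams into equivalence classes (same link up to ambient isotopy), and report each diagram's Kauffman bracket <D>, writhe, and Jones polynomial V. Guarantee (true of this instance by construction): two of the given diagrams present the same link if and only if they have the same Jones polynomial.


equivalence classes: {D1} | {D2} | {D3}
D1 (bracket A^5 + A^13; 11 crossings at w = +5): V = -t^(1/2) - t^(5/2)
V(D2) = -t^(-5/2) - t^(-1/2)  [13 crossings, <D> = A^-1 + A^7, w = -1]
V(D3) = t^(-9/2) - t^(-5/2) - t^(-3/2) - t^(-1/2)  [13 crossings, <D> = A^-1 + A^3 + A^7 - A^15, w = -1]
key observation: comparing 3 Jones polynomials yields 3 groups


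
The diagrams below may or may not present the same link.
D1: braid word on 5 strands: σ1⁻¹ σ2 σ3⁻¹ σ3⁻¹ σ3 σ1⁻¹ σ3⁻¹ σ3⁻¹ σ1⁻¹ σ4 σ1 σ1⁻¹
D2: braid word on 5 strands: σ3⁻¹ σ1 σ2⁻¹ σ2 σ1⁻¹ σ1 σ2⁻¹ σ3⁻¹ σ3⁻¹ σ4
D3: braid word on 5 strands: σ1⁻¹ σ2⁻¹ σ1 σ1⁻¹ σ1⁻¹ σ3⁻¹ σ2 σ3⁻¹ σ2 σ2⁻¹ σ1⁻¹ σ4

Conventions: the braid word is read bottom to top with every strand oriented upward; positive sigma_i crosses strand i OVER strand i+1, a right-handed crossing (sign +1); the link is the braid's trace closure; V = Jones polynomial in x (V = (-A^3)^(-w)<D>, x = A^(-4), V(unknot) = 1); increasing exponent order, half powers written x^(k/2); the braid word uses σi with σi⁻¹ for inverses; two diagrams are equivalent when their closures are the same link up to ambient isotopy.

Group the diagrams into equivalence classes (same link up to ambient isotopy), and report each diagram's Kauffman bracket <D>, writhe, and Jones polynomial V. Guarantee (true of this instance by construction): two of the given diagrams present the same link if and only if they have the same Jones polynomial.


classes: {D1} | {D2} | {D3}
V(D1) = x^-8 - 2x^-7 + x^-6 - 2x^-5 + 2x^-4 + x^-2  [12 crossings, <D> = A^-4 + 2A^4 - 2A^8 + A^12 - 2A^16 + A^20, w = -4]
D2 (bracket A^-2 + A^6 - A^10; 10 crossings at w = -2): V = -x^-4 + x^-3 + x^-1
D3 (bracket A^-8 - A^-4 + 2 - A^4 + A^8 - A^12; 12 crossings at w = -4): V = -x^-6 + x^-5 - x^-4 + 2x^-3 - x^-2 + x^-1
note: V(x) takes 3 values over 3 diagrams, fixing the grouping


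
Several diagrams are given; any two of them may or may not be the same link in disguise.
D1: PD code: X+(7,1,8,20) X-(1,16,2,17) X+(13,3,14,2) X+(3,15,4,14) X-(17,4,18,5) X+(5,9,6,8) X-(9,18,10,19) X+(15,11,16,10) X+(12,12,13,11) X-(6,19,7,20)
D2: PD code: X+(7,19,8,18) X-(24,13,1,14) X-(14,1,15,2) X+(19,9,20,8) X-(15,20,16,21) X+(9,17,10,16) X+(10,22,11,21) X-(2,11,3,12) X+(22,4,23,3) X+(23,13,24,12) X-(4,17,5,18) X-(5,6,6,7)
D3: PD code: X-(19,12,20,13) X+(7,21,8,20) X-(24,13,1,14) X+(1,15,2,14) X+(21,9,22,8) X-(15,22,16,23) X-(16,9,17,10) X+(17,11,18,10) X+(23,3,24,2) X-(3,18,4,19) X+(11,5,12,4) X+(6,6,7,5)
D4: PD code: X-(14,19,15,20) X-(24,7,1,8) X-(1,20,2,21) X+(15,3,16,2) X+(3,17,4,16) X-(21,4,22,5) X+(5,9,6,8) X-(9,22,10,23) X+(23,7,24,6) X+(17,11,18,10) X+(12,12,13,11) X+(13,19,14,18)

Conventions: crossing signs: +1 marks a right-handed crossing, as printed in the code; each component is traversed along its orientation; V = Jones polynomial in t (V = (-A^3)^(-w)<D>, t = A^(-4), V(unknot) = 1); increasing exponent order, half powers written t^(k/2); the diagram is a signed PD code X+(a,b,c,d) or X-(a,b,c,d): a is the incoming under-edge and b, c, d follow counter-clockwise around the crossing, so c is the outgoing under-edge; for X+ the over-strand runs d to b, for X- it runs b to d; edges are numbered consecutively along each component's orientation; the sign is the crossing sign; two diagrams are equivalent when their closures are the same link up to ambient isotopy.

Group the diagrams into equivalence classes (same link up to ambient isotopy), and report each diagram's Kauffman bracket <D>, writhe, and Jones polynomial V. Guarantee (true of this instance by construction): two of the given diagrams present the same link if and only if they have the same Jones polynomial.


classes: {D1, D3, D4} | {D2}
V(D1) = -t^-3 + 2t^-2 - 2t^-1 + 3 - 2t + 2t^2 - t^3  [10 crossings, <D> = -A^-6 + 2A^-2 - 2A^2 + 3A^6 - 2A^10 + 2A^14 - A^18, w = +2]
V(D2) = t^-2 - t^-1 + 2 - 2t + t^2 - t^3 + t^4  (w 0, c 12, <D> = A^-16 - A^-12 + A^-8 - 2A^-4 + 2 - A^4 + A^8)
V(D3) = -t^-3 + 2t^-2 - 2t^-1 + 3 - 2t + 2t^2 - t^3  (w +2, c 12, <D> = -A^-6 + 2A^-2 - 2A^2 + 3A^6 - 2A^10 + 2A^14 - A^18)
V(D4) = -t^-3 + 2t^-2 - 2t^-1 + 3 - 2t + 2t^2 - t^3  [12 crossings, <D> = -A^-6 + 2A^-2 - 2A^2 + 3A^6 - 2A^10 + 2A^14 - A^18, w = +2]
note: comparing 4 Jones polynomials yields 2 groups


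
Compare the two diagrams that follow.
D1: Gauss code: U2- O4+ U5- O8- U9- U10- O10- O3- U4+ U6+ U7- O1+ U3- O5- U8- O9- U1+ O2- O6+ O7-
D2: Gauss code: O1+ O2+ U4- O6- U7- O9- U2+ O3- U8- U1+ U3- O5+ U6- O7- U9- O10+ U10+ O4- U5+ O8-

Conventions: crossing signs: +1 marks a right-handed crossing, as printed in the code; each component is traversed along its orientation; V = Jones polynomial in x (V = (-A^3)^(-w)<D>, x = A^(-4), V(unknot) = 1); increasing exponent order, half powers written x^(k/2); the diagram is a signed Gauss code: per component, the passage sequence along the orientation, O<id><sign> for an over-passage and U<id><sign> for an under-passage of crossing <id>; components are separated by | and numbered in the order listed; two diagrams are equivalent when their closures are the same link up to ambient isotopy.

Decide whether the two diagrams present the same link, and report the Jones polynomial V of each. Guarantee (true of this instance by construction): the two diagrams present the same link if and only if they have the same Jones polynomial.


same link: yes
V(D1) = x^-5 - 2x^-4 + 2x^-3 - 2x^-2 + 2x^-1 - 1 + x  [10 crossings, <D> = A^-16 - A^-12 + 2A^-8 - 2A^-4 + 2 - 2A^4 + A^8, w = -4]
D2 (bracket A^-10 - A^-6 + 2A^-2 - 2A^2 + 2A^6 - 2A^10 + A^14; 10 crossings at w = -2): V = x^-5 - 2x^-4 + 2x^-3 - 2x^-2 + 2x^-1 - 1 + x
note: one V(x) for all 2 diagrams — one class (guaranteed)


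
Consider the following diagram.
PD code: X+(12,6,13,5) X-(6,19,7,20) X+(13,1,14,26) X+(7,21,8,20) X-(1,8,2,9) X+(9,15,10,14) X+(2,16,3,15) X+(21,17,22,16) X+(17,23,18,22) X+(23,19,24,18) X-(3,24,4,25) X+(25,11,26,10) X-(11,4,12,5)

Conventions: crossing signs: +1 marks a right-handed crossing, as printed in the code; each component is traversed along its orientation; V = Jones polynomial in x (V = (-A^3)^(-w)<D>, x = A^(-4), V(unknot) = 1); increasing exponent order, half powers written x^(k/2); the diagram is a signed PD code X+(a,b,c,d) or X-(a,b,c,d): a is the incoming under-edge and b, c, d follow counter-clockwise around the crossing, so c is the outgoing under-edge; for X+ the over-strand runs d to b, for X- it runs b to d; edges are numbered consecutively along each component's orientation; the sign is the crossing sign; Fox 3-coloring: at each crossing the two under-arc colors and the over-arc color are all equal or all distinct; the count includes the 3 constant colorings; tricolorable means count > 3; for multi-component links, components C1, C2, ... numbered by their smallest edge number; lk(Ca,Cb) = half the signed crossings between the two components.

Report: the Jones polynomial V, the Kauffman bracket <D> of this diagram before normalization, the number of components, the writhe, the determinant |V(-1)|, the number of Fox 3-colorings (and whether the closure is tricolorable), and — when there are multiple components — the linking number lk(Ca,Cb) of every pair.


V = x^2 + 2x^4 - 2x^5 + x^6 - 2x^7 + x^8
<D> = -A^-17 + 2A^-13 - A^-9 + 2A^-5 - 2A^-1 - A^7 (w = +5)
1 component over 13 crossings, w = +5
27 Fox colorings among 3^13, |V(-1)| = 9: tricolorable
why: det 9 = |V(-1)|; divisible by 3, so tricolorable


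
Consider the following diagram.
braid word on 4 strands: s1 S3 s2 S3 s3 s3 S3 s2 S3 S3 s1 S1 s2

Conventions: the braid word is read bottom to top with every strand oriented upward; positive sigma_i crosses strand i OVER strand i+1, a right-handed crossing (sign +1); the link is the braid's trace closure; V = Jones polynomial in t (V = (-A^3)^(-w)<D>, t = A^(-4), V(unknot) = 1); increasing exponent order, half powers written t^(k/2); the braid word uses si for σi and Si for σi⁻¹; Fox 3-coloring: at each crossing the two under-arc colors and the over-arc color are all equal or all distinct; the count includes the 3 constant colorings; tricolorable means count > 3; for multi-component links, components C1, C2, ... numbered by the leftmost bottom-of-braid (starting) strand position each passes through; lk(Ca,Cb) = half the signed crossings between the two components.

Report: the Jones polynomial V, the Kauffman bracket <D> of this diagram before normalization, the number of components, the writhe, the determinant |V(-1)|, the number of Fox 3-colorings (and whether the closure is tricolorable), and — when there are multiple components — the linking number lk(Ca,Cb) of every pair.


V(t) = -t^-3 + 2t^-2 - 2t^-1 + 3 - 2t + 2t^2 - t^3
bracket: A^-9 - 2A^-5 + 2A^-1 - 3A^3 + 2A^7 - 2A^11 + A^15, w = +1
1 component, writhe +1, over 13 crossings
det 13, colorings 3 of 3^13 — not tricolorable
observation: the word shrinks to σ1 σ3⁻¹ σ2 σ2 σ3⁻¹ σ3⁻¹ σ2 after cancelling


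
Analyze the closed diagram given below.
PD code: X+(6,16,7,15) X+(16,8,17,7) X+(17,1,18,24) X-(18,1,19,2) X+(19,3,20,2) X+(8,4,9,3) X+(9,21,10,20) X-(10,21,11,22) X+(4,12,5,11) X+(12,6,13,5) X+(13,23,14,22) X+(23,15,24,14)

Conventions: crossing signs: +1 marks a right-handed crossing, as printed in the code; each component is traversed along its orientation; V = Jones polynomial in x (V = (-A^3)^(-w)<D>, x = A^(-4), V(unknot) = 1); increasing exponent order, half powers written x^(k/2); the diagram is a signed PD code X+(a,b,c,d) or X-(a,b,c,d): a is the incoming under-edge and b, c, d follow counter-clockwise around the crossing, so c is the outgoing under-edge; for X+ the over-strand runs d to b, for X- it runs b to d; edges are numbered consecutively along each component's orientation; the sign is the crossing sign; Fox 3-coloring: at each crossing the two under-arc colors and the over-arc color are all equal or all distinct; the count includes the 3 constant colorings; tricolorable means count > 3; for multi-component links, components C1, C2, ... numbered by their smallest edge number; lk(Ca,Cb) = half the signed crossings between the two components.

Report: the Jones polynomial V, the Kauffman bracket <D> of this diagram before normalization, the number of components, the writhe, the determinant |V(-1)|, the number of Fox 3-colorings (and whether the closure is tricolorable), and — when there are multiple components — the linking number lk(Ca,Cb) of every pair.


V(x) = x^3 + x^5 - x^8
bracket: -A^-8 + A^4 + A^12, w = +8
1 component, writhe +8, over 12 crossings
det 3, colorings 9 of 3^12 — tricolorable
observation: |V(-1)| = 3: so tricolorable, since 3 divides 3


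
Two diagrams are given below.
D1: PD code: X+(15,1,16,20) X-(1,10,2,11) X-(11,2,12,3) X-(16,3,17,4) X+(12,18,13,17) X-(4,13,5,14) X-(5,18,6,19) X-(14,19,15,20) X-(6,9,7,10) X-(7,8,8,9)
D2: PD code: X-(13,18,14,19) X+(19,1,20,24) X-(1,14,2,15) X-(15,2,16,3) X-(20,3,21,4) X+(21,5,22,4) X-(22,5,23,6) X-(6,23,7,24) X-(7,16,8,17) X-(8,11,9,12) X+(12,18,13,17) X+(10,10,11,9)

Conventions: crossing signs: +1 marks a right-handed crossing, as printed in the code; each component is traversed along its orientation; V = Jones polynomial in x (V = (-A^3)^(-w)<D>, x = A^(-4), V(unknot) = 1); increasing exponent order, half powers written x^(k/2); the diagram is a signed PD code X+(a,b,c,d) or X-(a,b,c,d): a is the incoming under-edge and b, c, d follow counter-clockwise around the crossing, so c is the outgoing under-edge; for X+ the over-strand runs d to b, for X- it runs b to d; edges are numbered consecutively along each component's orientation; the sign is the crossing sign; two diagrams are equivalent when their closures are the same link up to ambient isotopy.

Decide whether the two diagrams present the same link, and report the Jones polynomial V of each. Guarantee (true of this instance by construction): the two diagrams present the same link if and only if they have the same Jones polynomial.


equivalent: yes
D1 (bracket A^-14 - A^-10 + 2A^-6 - A^-2 + A^2 - A^6; 10 crossings at w = -6): V = -x^-6 + x^-5 - x^-4 + 2x^-3 - x^-2 + x^-1
D2 (bracket A^-8 - A^-4 + 2 - A^4 + A^8 - A^12; 12 crossings at w = -4): V = -x^-6 + x^-5 - x^-4 + 2x^-3 - x^-2 + x^-1
key observation: all 2 diagrams share one V(x), hence one class


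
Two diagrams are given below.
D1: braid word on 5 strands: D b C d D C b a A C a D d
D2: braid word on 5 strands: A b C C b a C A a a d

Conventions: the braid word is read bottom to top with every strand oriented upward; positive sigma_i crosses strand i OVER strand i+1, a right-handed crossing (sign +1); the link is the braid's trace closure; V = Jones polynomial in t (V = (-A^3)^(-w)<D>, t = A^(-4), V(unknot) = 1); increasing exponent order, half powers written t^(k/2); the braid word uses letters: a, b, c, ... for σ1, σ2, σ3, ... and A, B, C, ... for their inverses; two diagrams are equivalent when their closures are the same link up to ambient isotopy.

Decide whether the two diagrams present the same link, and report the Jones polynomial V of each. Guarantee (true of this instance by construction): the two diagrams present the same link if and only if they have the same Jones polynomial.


same link: yes
V(D1) = t^(-7/2) - 2t^(-5/2) + t^(-3/2) - 2t^(-1/2) + t^(1/2) - t^(3/2)  [13 crossings, <D> = A^-9 - A^-5 + 2A^-1 - A^3 + 2A^7 - A^11, w = -1]
V(D2) = t^(-7/2) - 2t^(-5/2) + t^(-3/2) - 2t^(-1/2) + t^(1/2) - t^(3/2)  (w +1, c 11, <D> = A^-3 - A + 2A^5 - A^9 + 2A^13 - A^17)
note: D2 (11 crossings) and D1 (13) are Markov-related braid presentations


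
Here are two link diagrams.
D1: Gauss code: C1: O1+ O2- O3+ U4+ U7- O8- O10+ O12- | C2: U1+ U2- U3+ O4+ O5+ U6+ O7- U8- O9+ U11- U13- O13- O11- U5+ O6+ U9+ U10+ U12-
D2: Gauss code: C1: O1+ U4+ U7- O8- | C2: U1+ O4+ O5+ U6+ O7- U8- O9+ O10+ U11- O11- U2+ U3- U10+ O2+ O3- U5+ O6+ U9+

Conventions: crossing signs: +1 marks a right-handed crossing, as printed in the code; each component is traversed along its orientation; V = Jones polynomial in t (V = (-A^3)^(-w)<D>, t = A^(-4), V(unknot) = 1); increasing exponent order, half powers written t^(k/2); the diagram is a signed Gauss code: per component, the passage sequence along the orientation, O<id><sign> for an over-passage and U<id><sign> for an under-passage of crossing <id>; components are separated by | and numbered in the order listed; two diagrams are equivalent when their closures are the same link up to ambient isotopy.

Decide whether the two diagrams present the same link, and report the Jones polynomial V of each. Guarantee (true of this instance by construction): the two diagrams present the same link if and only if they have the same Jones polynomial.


equivalent: yes
V(D1) = -2t^(1/2) + t^(3/2) - 2t^(5/2) + t^(7/2) - t^(9/2) + t^(11/2)  (w +1, c 13, <D> = -A^-19 + A^-15 - A^-11 + 2A^-7 - A^-3 + 2A)
V(D2) = -2t^(1/2) + t^(3/2) - 2t^(5/2) + t^(7/2) - t^(9/2) + t^(11/2)  [11 crossings, <D> = -A^-13 + A^-9 - A^-5 + 2A^-1 - A^3 + 2A^7, w = +3]
key observation: one V(t) for all 2 diagrams — one class (guaranteed)


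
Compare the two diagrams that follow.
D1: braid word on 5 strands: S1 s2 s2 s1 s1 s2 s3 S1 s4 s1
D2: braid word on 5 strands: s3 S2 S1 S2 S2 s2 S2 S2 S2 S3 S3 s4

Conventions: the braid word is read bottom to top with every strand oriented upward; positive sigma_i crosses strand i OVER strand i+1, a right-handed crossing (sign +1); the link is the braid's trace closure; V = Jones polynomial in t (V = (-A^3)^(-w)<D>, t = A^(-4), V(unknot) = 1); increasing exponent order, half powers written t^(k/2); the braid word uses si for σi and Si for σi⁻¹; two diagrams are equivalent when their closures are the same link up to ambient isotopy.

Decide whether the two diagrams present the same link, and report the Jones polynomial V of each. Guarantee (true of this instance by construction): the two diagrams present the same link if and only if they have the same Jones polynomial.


equivalent: no
D1 (bracket -A^-6 + A^-2 - A^2 + 2A^6 - A^10 + A^14; 10 crossings at w = +6): V = t - t^2 + 2t^3 - t^4 + t^5 - t^6
V(D2) = -t^-7 + t^-6 - t^-5 + t^-4 + t^-2  (w -6, c 12, <D> = A^-10 + A^-2 - A^2 + A^6 - A^10)
key observation: 2 values of V(t) split the 2 diagrams


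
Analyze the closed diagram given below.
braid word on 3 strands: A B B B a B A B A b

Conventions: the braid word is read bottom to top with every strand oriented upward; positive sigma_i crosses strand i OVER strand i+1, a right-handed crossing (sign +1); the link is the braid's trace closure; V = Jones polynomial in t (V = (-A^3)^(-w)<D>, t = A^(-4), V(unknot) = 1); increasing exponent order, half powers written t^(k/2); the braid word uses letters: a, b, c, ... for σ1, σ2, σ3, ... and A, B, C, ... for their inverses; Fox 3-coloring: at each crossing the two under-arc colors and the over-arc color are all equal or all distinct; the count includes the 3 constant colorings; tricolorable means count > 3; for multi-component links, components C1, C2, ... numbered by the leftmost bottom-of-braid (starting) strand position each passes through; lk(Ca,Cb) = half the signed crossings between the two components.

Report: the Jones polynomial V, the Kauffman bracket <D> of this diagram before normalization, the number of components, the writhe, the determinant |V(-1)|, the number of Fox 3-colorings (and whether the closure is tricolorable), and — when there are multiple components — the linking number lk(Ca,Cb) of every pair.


V = -t^-9 + 2t^-8 - 3t^-7 + 3t^-6 - 3t^-5 + 3t^-4 - t^-3 + t^-2
<D> = A^-10 - A^-6 + 3A^-2 - 3A^2 + 3A^6 - 3A^10 + 2A^14 - A^18 (w = -6)
1 component over 10 crossings, w = -6
3 Fox colorings among 3^10, |V(-1)| = 17: not tricolorable
why: V spans 7 powers of t: at least 7 crossings in any diagram


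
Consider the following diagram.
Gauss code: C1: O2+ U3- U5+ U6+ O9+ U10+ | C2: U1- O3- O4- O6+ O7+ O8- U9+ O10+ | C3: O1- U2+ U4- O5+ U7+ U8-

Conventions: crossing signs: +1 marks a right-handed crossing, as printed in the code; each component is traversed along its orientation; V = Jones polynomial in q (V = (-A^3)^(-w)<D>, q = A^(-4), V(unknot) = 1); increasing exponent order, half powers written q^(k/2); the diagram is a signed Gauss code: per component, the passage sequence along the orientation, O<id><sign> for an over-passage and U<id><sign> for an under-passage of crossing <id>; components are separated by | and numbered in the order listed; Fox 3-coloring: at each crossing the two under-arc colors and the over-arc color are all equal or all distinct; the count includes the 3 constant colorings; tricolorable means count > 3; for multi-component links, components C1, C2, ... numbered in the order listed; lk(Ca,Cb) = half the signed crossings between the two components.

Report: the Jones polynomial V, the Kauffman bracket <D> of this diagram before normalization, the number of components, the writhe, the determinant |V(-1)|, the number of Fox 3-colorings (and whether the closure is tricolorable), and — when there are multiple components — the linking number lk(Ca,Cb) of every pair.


V(q) = q^-1 - 1 + 3q - q^2 + 3q^3 - 2q^4 + q^5
bracket: A^-14 - 2A^-10 + 3A^-6 - A^-2 + 3A^2 - A^6 + A^10, w = +2
3 components, writhe +2, over 10 crossings
lk(C1,C2) = +1
linking number lk(C1,C3) = +1
lk(C2,C3): -1
det 12, colorings 9 of 3^10 — tricolorable
observation: summing lk over 3 pairs gives +1


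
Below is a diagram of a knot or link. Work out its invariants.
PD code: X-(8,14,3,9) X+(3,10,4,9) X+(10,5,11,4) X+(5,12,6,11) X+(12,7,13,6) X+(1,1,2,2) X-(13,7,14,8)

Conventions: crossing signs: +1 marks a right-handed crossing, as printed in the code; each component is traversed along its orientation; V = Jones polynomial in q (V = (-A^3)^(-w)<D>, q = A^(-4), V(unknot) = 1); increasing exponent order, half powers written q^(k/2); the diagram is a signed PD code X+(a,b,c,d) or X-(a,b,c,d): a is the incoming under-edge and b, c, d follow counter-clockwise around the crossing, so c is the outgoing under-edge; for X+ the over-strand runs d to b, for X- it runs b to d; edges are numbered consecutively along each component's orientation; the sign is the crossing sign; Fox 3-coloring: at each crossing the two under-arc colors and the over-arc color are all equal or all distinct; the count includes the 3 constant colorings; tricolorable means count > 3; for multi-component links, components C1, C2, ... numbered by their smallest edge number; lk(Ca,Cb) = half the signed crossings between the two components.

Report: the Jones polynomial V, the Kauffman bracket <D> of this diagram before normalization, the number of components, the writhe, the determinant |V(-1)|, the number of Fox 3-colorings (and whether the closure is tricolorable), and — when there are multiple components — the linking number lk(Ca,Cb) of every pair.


V = 1 + q + q^2 + q^3
<D> = -A^-3 - A - A^5 - A^9 (w = +3)
3 components over 7 crossings, w = +3
lk(C1,C2): 0
lk(C1,C3) = 0
linking number lk(C2,C3) = +1
9 Fox colorings among 3^7, |V(-1)| = 0: tricolorable
why: det 0 = |V(-1)|; divisible by 3, so tricolorable


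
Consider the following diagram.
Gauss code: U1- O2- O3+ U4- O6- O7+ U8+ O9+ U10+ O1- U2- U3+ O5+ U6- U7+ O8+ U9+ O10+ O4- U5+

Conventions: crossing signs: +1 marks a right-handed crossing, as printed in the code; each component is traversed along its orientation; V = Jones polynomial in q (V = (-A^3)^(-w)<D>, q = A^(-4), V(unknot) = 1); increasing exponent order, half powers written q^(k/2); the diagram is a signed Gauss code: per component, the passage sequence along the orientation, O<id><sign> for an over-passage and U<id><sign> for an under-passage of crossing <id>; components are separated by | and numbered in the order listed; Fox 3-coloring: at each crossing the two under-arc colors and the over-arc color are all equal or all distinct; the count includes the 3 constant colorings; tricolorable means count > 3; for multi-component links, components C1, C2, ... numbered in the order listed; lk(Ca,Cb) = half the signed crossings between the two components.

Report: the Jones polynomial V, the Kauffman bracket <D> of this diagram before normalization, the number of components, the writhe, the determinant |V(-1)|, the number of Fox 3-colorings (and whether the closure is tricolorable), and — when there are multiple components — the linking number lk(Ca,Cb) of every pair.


Jones polynomial: V(q) = q + q^3 - q^4
<D> = -A^-10 + A^-6 + A^2; writhe +2
components 1, writhe +2 (10 crossings)
3-colorings: 9 of 3^10, det 3 — tricolorable
note: w = +2 (over 10 crossings) is diagram-only; (-A^3)^(-2) removes it from V


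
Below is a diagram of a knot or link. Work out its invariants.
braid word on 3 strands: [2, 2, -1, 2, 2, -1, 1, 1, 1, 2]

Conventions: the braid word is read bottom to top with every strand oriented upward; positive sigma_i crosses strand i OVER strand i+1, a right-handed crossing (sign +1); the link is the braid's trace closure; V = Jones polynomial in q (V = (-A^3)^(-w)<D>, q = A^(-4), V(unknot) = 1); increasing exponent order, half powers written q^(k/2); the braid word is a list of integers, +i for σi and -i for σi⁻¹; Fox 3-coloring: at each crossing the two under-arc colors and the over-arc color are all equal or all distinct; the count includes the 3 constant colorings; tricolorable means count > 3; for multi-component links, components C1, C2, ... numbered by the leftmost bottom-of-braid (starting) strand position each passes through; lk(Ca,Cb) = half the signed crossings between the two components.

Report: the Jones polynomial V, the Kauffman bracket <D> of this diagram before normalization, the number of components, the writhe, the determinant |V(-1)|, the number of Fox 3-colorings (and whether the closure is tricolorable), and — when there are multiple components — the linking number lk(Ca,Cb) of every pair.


V(q) = q^2 - q^3 + 3q^4 - 3q^5 + 3q^6 - 3q^7 + 2q^8 - q^9
bracket: -A^-18 + 2A^-14 - 3A^-10 + 3A^-6 - 3A^-2 + 3A^2 - A^6 + A^10, w = +6
1 component, writhe +6, over 10 crossings
det 17, colorings 3 of 3^10 — not tricolorable
observation: the span of V is 7, forcing >= 7 crossings in any diagram


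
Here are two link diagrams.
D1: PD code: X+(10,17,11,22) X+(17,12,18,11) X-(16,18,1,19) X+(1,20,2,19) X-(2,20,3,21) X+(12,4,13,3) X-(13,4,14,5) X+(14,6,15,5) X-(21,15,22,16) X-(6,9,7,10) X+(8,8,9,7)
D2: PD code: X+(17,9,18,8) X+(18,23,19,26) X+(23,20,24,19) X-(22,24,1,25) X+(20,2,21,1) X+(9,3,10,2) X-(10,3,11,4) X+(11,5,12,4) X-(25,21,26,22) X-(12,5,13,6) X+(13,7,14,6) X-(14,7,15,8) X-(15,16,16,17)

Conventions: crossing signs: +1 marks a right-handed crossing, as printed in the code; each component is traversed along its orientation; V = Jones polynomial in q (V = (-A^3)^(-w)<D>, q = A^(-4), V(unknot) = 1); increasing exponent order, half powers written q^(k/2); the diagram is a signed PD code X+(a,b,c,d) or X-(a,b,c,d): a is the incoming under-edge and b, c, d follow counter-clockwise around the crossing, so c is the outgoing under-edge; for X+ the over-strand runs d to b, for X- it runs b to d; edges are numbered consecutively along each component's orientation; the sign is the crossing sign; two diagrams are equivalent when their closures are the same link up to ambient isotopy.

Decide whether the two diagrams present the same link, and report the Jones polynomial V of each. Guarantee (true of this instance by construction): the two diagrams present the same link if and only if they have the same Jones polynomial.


same link: yes
V(D1) = -q^(-3/2) + q^(-1/2) - 2q^(1/2) + q^(3/2) - 2q^(5/2) + q^(7/2)  [11 crossings, <D> = -A^-11 + 2A^-7 - A^-3 + 2A - A^5 + A^9, w = +1]
V(D2) = -q^(-3/2) + q^(-1/2) - 2q^(1/2) + q^(3/2) - 2q^(5/2) + q^(7/2)  (w +1, c 13, <D> = -A^-11 + 2A^-7 - A^-3 + 2A - A^5 + A^9)
note: one V(q) for all 2 diagrams — one class (guaranteed)


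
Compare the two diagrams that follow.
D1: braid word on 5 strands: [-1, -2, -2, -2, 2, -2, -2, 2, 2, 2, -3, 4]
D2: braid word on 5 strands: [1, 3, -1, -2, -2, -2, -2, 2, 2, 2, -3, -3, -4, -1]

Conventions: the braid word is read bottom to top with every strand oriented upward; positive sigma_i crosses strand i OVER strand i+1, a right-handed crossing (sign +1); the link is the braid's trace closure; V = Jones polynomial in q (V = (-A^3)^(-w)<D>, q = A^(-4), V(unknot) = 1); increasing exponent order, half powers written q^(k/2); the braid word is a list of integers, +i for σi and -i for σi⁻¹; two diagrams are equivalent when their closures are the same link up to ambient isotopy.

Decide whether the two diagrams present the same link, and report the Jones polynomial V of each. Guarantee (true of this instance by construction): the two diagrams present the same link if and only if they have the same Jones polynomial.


same link: yes
V(D1) = 1  [12 crossings, <D> = A^-6, w = -2]
V(D2) = 1  [14 crossings, <D> = A^-12, w = -4]
insight: from 12 to 14 crossings by R-moves: one link, two diagrams


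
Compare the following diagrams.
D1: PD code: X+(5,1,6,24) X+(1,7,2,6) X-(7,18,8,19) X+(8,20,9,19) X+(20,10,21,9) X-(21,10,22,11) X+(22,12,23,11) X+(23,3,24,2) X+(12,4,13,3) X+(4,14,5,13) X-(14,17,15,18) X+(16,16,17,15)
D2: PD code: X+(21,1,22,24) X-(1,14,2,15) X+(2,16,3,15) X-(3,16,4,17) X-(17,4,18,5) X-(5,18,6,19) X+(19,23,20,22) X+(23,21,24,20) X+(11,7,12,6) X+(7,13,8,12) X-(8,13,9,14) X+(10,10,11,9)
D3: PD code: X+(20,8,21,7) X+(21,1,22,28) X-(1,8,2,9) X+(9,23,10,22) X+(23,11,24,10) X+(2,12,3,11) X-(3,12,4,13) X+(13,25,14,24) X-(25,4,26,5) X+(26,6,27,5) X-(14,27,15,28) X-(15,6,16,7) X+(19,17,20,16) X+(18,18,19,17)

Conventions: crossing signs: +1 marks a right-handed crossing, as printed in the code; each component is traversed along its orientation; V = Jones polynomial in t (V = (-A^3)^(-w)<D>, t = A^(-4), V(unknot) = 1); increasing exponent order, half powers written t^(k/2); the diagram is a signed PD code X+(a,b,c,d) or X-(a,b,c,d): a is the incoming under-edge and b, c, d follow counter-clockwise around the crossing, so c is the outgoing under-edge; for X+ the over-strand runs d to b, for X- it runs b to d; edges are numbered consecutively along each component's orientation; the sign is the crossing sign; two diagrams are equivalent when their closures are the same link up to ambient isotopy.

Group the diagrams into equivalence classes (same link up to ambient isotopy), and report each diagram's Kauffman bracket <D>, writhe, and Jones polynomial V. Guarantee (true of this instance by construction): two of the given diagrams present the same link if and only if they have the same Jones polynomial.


equivalence classes: {D1} | {D2} | {D3}
D1 (bracket -A^-10 + A^-6 - A^-2 + A^2 + A^10; 12 crossings at w = +6): V = t^2 + t^4 - t^5 + t^6 - t^7
D2 (bracket -A^-6 + A^-2 - A^2 + 3A^6 - A^10 + A^14 - A^18; 12 crossings at w = +2): V = -t^-3 + t^-2 - t^-1 + 3 - t + t^2 - t^3
V(D3) = t + t^3 - t^4  (w +4, c 14, <D> = -A^-4 + 1 + A^8)
observation: V(t) takes 3 values over 3 diagrams, fixing the grouping


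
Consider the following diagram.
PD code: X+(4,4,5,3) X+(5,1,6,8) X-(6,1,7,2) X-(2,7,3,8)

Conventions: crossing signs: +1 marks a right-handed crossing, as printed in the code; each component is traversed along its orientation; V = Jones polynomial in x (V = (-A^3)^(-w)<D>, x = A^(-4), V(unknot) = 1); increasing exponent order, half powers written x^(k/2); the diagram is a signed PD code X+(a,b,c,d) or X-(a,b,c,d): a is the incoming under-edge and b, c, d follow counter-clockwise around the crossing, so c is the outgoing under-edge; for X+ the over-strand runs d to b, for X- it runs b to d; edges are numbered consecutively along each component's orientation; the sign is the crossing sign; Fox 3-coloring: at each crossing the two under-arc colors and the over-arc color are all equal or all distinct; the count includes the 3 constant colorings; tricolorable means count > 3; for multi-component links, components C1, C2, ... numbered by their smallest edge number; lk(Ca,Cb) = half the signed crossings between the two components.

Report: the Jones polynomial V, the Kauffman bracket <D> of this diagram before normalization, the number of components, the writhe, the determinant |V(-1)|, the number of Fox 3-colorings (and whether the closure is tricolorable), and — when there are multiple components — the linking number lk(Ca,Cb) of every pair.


V = 1
<D> = 1 (w = 0)
1 component over 4 crossings, w = 0
3 Fox colorings among 3^4, |V(-1)| = 1: not tricolorable
why: w = 0 shifts under R1 moves; the (-A^3)^(0) factor cancels that in V


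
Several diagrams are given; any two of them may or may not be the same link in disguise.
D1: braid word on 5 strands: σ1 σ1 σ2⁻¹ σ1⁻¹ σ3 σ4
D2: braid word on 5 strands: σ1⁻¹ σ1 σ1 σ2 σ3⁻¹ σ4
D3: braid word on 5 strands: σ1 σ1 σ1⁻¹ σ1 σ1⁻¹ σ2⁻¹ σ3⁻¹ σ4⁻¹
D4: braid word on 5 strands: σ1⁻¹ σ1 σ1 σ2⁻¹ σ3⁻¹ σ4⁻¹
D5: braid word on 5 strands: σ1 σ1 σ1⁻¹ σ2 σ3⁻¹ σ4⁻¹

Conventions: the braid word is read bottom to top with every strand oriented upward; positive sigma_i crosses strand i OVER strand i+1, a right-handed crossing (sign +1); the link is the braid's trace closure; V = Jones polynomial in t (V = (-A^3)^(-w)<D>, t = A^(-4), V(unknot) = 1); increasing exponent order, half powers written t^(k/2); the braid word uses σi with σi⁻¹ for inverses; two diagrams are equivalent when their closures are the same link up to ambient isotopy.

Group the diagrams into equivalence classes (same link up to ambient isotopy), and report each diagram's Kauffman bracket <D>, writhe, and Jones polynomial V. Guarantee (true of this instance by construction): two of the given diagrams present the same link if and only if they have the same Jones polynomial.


grouping into links: {D1, D2, D3, D4, D5}
V(D1) = 1  (w +2, c 6, <D> = A^6)
V(D2) = 1  (w +2, c 6, <D> = A^6)
V(D3) = 1  [8 crossings, <D> = A^-6, w = -2]
D4 (bracket A^-6; 6 crossings at w = -2): V = 1
V(D5) = 1  [6 crossings, <D> = 1, w = 0]
key observation: all 5 diagrams share one V(t), hence one class


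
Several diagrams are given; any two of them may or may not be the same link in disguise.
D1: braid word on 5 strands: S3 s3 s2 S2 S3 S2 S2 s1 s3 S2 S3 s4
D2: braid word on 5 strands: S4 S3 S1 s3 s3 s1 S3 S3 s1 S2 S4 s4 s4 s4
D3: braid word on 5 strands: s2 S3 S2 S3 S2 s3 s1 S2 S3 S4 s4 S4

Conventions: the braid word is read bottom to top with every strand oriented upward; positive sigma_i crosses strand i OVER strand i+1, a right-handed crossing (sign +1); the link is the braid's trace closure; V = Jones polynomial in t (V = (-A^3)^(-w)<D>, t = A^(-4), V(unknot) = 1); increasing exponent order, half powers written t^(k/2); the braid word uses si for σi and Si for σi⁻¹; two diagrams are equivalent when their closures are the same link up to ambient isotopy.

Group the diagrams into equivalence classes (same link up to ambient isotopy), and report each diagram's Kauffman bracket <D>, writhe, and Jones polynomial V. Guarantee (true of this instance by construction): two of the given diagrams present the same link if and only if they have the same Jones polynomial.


grouping into links: {D1, D3} | {D2}
V(D1) = -t^-6 + t^-5 - t^-4 + 2t^-3 - t^-2 + t^-1  (w -2, c 12, <D> = A^-2 - A^2 + 2A^6 - A^10 + A^14 - A^18)
D2 (bracket 1; 14 crossings at w = 0): V = 1
D3 (bracket A^-8 - A^-4 + 2 - A^4 + A^8 - A^12; 12 crossings at w = -4): V = -t^-6 + t^-5 - t^-4 + 2t^-3 - t^-2 + t^-1
why: comparing 3 Jones polynomials yields 2 groups
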